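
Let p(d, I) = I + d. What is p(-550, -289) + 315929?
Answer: 315090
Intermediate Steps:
p(-550, -289) + 315929 = (-289 - 550) + 315929 = -839 + 315929 = 315090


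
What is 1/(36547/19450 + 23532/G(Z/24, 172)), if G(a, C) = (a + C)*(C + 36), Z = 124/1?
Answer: 134389775/338339759 ≈ 0.39720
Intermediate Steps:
Z = 124 (Z = 124*1 = 124)
G(a, C) = (36 + C)*(C + a) (G(a, C) = (C + a)*(36 + C) = (36 + C)*(C + a))
1/(36547/19450 + 23532/G(Z/24, 172)) = 1/(36547/19450 + 23532/(172² + 36*172 + 36*(124/24) + 172*(124/24))) = 1/(36547*(1/19450) + 23532/(29584 + 6192 + 36*(124*(1/24)) + 172*(124*(1/24)))) = 1/(36547/19450 + 23532/(29584 + 6192 + 36*(31/6) + 172*(31/6))) = 1/(36547/19450 + 23532/(29584 + 6192 + 186 + 2666/3)) = 1/(36547/19450 + 23532/(110552/3)) = 1/(36547/19450 + 23532*(3/110552)) = 1/(36547/19450 + 17649/27638) = 1/(338339759/134389775) = 134389775/338339759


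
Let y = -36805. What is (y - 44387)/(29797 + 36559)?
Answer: -20298/16589 ≈ -1.2236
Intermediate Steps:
(y - 44387)/(29797 + 36559) = (-36805 - 44387)/(29797 + 36559) = -81192/66356 = -81192*1/66356 = -20298/16589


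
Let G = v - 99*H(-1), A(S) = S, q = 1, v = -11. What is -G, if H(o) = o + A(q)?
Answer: 11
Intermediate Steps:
H(o) = 1 + o (H(o) = o + 1 = 1 + o)
G = -11 (G = -11 - 99*(1 - 1) = -11 - 99*0 = -11 + 0 = -11)
-G = -1*(-11) = 11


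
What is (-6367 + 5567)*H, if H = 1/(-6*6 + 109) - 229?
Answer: 13372800/73 ≈ 1.8319e+5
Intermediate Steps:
H = -16716/73 (H = 1/(-36 + 109) - 229 = 1/73 - 229 = -16716/73 ≈ -228.99)
(-6367 + 5567)*H = (-6367 + 5567)*(-16716/73) = -800*(-16716/73) = 13372800/73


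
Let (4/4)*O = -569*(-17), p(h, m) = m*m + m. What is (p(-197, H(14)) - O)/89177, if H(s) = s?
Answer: -9463/89177 ≈ -0.10611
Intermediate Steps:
p(h, m) = m + m² (p(h, m) = m² + m = m + m²)
O = 9673 (O = -569*(-17) = 9673)
(p(-197, H(14)) - O)/89177 = (14*(1 + 14) - 1*9673)/89177 = (14*15 - 9673)*(1/89177) = (210 - 9673)*(1/89177) = -9463*1/89177 = -9463/89177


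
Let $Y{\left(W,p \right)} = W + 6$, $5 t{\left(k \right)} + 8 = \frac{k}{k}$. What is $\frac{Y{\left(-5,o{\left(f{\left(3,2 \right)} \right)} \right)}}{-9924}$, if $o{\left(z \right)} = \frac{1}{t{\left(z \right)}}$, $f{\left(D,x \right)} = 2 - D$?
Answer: $- \frac{1}{9924} \approx -0.00010077$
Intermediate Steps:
$t{\left(k \right)} = - \frac{7}{5}$ ($t{\left(k \right)} = - \frac{8}{5} + \frac{k \frac{1}{k}}{5} = - \frac{8}{5} + \frac{1}{5} \cdot 1 = - \frac{8}{5} + \frac{1}{5} = - \frac{7}{5}$)
$o{\left(z \right)} = - \frac{5}{7}$ ($o{\left(z \right)} = \frac{1}{- \frac{7}{5}} = - \frac{5}{7}$)
$Y{\left(W,p \right)} = 6 + W$
$\frac{Y{\left(-5,o{\left(f{\left(3,2 \right)} \right)} \right)}}{-9924} = \frac{6 - 5}{-9924} = \left(- \frac{1}{9924}\right) 1 = - \frac{1}{9924}$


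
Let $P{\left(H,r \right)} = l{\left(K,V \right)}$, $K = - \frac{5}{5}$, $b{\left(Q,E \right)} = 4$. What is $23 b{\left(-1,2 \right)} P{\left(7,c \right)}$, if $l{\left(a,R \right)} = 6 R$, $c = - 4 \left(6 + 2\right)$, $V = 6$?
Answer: $3312$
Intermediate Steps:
$K = -1$ ($K = \left(-5\right) \frac{1}{5} = -1$)
$c = -32$ ($c = \left(-4\right) 8 = -32$)
$P{\left(H,r \right)} = 36$ ($P{\left(H,r \right)} = 6 \cdot 6 = 36$)
$23 b{\left(-1,2 \right)} P{\left(7,c \right)} = 23 \cdot 4 \cdot 36 = 92 \cdot 36 = 3312$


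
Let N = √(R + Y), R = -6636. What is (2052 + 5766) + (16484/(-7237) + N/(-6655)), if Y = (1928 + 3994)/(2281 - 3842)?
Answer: 56562382/7237 - I*√330190302/1484065 ≈ 7815.7 - 0.012244*I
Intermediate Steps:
Y = -846/223 (Y = 5922/(-1561) = 5922*(-1/1561) = -846/223 ≈ -3.7937)
N = I*√330190302/223 (N = √(-6636 - 846/223) = √(-1480674/223) = I*√330190302/223 ≈ 81.485*I)
(2052 + 5766) + (16484/(-7237) + N/(-6655)) = (2052 + 5766) + (16484/(-7237) + (I*√330190302/223)/(-6655)) = 7818 + (16484*(-1/7237) + (I*√330190302/223)*(-1/6655)) = 7818 + (-16484/7237 - I*√330190302/1484065) = 56562382/7237 - I*√330190302/1484065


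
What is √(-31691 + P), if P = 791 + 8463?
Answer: 9*I*√277 ≈ 149.79*I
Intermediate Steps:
P = 9254
√(-31691 + P) = √(-31691 + 9254) = √(-22437) = 9*I*√277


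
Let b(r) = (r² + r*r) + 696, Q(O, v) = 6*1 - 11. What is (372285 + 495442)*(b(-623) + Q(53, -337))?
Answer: 674179624923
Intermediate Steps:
Q(O, v) = -5 (Q(O, v) = 6 - 11 = -5)
b(r) = 696 + 2*r² (b(r) = (r² + r²) + 696 = 2*r² + 696 = 696 + 2*r²)
(372285 + 495442)*(b(-623) + Q(53, -337)) = (372285 + 495442)*((696 + 2*(-623)²) - 5) = 867727*((696 + 2*388129) - 5) = 867727*((696 + 776258) - 5) = 867727*(776954 - 5) = 867727*776949 = 674179624923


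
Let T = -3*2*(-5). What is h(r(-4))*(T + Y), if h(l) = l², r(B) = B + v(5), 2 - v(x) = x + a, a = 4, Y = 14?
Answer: 5324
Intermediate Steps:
v(x) = -2 - x (v(x) = 2 - (x + 4) = 2 - (4 + x) = 2 + (-4 - x) = -2 - x)
T = 30 (T = -6*(-5) = 30)
r(B) = -7 + B (r(B) = B + (-2 - 1*5) = B + (-2 - 5) = B - 7 = -7 + B)
h(r(-4))*(T + Y) = (-7 - 4)²*(30 + 14) = (-11)²*44 = 121*44 = 5324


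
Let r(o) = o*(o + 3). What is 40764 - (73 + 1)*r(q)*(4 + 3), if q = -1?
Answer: 41800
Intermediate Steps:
r(o) = o*(3 + o)
40764 - (73 + 1)*r(q)*(4 + 3) = 40764 - (73 + 1)*(-(3 - 1))*(4 + 3) = 40764 - 74*-1*2*7 = 40764 - 74*(-2*7) = 40764 - 74*(-14) = 40764 - 1*(-1036) = 40764 + 1036 = 41800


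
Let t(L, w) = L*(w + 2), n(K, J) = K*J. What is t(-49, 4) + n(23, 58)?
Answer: 1040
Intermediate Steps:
n(K, J) = J*K
t(L, w) = L*(2 + w)
t(-49, 4) + n(23, 58) = -49*(2 + 4) + 58*23 = -49*6 + 1334 = -294 + 1334 = 1040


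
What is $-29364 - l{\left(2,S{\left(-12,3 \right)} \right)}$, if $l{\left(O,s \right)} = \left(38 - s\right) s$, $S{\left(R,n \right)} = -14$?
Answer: $-28636$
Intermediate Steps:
$l{\left(O,s \right)} = s \left(38 - s\right)$
$-29364 - l{\left(2,S{\left(-12,3 \right)} \right)} = -29364 - - 14 \left(38 - -14\right) = -29364 - - 14 \left(38 + 14\right) = -29364 - \left(-14\right) 52 = -29364 - -728 = -29364 + 728 = -28636$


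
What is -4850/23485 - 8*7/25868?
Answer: -6338748/30375499 ≈ -0.20868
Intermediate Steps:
-4850/23485 - 8*7/25868 = -4850*1/23485 - 56*1/25868 = -970/4697 - 14/6467 = -6338748/30375499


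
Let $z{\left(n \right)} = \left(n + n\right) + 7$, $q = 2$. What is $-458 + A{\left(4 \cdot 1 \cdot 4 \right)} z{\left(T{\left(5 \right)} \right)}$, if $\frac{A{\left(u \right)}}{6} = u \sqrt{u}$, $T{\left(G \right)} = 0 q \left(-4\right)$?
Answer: $2230$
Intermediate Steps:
$T{\left(G \right)} = 0$ ($T{\left(G \right)} = 0 \cdot 2 \left(-4\right) = 0 \left(-4\right) = 0$)
$A{\left(u \right)} = 6 u^{\frac{3}{2}}$ ($A{\left(u \right)} = 6 u \sqrt{u} = 6 u^{\frac{3}{2}}$)
$z{\left(n \right)} = 7 + 2 n$ ($z{\left(n \right)} = 2 n + 7 = 7 + 2 n$)
$-458 + A{\left(4 \cdot 1 \cdot 4 \right)} z{\left(T{\left(5 \right)} \right)} = -458 + 6 \left(4 \cdot 1 \cdot 4\right)^{\frac{3}{2}} \left(7 + 2 \cdot 0\right) = -458 + 6 \left(4 \cdot 4\right)^{\frac{3}{2}} \left(7 + 0\right) = -458 + 6 \cdot 16^{\frac{3}{2}} \cdot 7 = -458 + 6 \cdot 64 \cdot 7 = -458 + 384 \cdot 7 = -458 + 2688 = 2230$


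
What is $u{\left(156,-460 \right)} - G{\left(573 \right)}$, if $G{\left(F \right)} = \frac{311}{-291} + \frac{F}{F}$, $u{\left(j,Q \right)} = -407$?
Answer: $- \frac{118417}{291} \approx -406.93$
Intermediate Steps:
$G{\left(F \right)} = - \frac{20}{291}$ ($G{\left(F \right)} = 311 \left(- \frac{1}{291}\right) + 1 = - \frac{311}{291} + 1 = - \frac{20}{291}$)
$u{\left(156,-460 \right)} - G{\left(573 \right)} = -407 - - \frac{20}{291} = -407 + \frac{20}{291} = - \frac{118417}{291}$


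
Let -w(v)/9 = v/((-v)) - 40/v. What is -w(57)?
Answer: -291/19 ≈ -15.316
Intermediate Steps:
w(v) = 9 + 360/v (w(v) = -9*(v/((-v)) - 40/v) = -9*(v*(-1/v) - 40/v) = -9*(-1 - 40/v) = 9 + 360/v)
-w(57) = -(9 + 360/57) = -(9 + 360*(1/57)) = -(9 + 120/19) = -1*291/19 = -291/19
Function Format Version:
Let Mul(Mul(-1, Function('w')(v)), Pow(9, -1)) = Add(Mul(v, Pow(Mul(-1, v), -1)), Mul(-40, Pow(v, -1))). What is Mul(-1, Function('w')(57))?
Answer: Rational(-291, 19) ≈ -15.316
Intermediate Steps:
Function('w')(v) = Add(9, Mul(360, Pow(v, -1))) (Function('w')(v) = Mul(-9, Add(Mul(v, Pow(Mul(-1, v), -1)), Mul(-40, Pow(v, -1)))) = Mul(-9, Add(Mul(v, Mul(-1, Pow(v, -1))), Mul(-40, Pow(v, -1)))) = Mul(-9, Add(-1, Mul(-40, Pow(v, -1)))) = Add(9, Mul(360, Pow(v, -1))))
Mul(-1, Function('w')(57)) = Mul(-1, Add(9, Mul(360, Pow(57, -1)))) = Mul(-1, Add(9, Mul(360, Rational(1, 57)))) = Mul(-1, Add(9, Rational(120, 19))) = Mul(-1, Rational(291, 19)) = Rational(-291, 19)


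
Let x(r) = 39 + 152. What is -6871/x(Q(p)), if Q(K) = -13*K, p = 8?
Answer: -6871/191 ≈ -35.974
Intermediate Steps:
x(r) = 191
-6871/x(Q(p)) = -6871/191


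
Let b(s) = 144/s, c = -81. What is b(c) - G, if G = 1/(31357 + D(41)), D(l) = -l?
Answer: -501065/281844 ≈ -1.7778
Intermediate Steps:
G = 1/31316 (G = 1/(31357 - 1*41) = 1/(31357 - 41) = 1/31316 ≈ 3.1933e-5)
b(c) - G = 144/(-81) - 1*1/31316 = 144*(-1/81) - 1/31316 = -16/9 - 1/31316 = -501065/281844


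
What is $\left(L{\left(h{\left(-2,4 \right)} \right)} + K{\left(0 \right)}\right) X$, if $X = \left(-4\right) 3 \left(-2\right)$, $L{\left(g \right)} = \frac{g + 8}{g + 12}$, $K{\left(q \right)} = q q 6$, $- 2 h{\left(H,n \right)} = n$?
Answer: $\frac{72}{5} \approx 14.4$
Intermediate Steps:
$h{\left(H,n \right)} = - \frac{n}{2}$
$K{\left(q \right)} = 6 q^{2}$ ($K{\left(q \right)} = q^{2} \cdot 6 = 6 q^{2}$)
$L{\left(g \right)} = \frac{8 + g}{12 + g}$
$X = 24$ ($X = \left(-12\right) \left(-2\right) = 24$)
$\left(L{\left(h{\left(-2,4 \right)} \right)} + K{\left(0 \right)}\right) X = \left(\frac{8 - 2}{12 - 2} + 6 \cdot 0^{2}\right) 24 = \left(\frac{8 - 2}{12 - 2} + 6 \cdot 0\right) 24 = \left(\frac{1}{10} \cdot 6 + 0\right) 24 = \left(\frac{3}{5} + 0\right) 24 = \frac{3}{5} \cdot 24 = \frac{72}{5}$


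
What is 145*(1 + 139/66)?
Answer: 29725/66 ≈ 450.38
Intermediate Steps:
145*(1 + 139/66) = 145*(205/66) = 29725/66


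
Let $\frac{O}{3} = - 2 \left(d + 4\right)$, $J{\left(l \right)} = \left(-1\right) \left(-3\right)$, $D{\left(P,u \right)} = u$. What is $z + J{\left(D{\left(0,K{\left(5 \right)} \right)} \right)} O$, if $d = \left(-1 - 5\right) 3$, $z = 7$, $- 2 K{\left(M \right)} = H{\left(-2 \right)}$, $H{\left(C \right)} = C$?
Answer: $259$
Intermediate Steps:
$K{\left(M \right)} = 1$ ($K{\left(M \right)} = \left(- \frac{1}{2}\right) \left(-2\right) = 1$)
$d = -18$ ($d = \left(-6\right) 3 = -18$)
$J{\left(l \right)} = 3$
$O = 84$ ($O = 3 \left(- 2 \left(-18 + 4\right)\right) = 3 \left(\left(-2\right) \left(-14\right)\right) = 3 \cdot 28 = 84$)
$z + J{\left(D{\left(0,K{\left(5 \right)} \right)} \right)} O = 7 + 3 \cdot 84 = 7 + 252 = 259$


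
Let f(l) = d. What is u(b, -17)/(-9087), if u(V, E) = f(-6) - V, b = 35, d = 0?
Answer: 35/9087 ≈ 0.0038517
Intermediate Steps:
f(l) = 0
u(V, E) = -V (u(V, E) = 0 - V = -V)
u(b, -17)/(-9087) = -1*35/(-9087) = -35*(-1/9087) = 35/9087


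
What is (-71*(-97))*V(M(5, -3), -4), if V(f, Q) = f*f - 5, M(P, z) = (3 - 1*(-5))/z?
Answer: 130853/9 ≈ 14539.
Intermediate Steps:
M(P, z) = 8/z (M(P, z) = (3 + 5)/z = 8/z)
V(f, Q) = -5 + f**2 (V(f, Q) = f**2 - 5 = -5 + f**2)
(-71*(-97))*V(M(5, -3), -4) = (-71*(-97))*(-5 + (8/(-3))**2) = 6887*(-5 + (8*(-1/3))**2) = 6887*(-5 + (-8/3)**2) = 6887*(-5 + 64/9) = 6887*(19/9) = 130853/9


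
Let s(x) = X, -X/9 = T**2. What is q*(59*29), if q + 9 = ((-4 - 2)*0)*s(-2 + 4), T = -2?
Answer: -15399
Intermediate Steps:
X = -36 (X = -9*(-2)**2 = -9*4 = -36)
s(x) = -36
q = -9 (q = -9 + ((-4 - 2)*0)*(-36) = -9 - 6*0*(-36) = -9 + 0*(-36) = -9 + 0 = -9)
q*(59*29) = -531*29 = -9*1711 = -15399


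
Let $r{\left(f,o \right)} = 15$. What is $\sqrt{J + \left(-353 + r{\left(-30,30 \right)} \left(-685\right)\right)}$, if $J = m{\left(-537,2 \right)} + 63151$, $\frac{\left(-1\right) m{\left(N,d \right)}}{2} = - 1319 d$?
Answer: $\sqrt{57799} \approx 240.41$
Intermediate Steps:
$m{\left(N,d \right)} = 2638 d$ ($m{\left(N,d \right)} = - 2 \left(- 1319 d\right) = 2638 d$)
$J = 68427$ ($J = 2638 \cdot 2 + 63151 = 5276 + 63151 = 68427$)
$\sqrt{J + \left(-353 + r{\left(-30,30 \right)} \left(-685\right)\right)} = \sqrt{68427 + \left(-353 + 15 \left(-685\right)\right)} = \sqrt{68427 - 10628} = \sqrt{57799}$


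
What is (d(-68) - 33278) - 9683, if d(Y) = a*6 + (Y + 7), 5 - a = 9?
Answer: -43046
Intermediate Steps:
a = -4 (a = 5 - 1*9 = 5 - 9 = -4)
d(Y) = -17 + Y (d(Y) = -4*6 + (Y + 7) = -24 + (7 + Y) = -17 + Y)
(d(-68) - 33278) - 9683 = ((-17 - 68) - 33278) - 9683 = (-85 - 33278) - 9683 = -33363 - 9683 = -43046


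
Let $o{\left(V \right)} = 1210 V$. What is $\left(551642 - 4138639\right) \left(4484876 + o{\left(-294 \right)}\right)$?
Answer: $-14811198444592$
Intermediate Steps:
$\left(551642 - 4138639\right) \left(4484876 + o{\left(-294 \right)}\right) = \left(551642 - 4138639\right) \left(4484876 + 1210 \left(-294\right)\right) = - 3586997 \left(4484876 - 355740\right) = \left(-3586997\right) 4129136 = -14811198444592$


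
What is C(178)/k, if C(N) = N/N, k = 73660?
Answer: 1/73660 ≈ 1.3576e-5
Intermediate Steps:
C(N) = 1
C(178)/k = 1/73660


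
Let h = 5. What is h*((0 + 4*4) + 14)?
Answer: 150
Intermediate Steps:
h*((0 + 4*4) + 14) = 5*((0 + 4*4) + 14) = 5*((0 + 16) + 14) = 5*(16 + 14) = 5*30 = 150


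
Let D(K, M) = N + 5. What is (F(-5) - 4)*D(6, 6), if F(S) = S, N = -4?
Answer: -9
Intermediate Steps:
D(K, M) = 1 (D(K, M) = -4 + 5 = 1)
(F(-5) - 4)*D(6, 6) = (-5 - 4)*1 = -9*1 = -9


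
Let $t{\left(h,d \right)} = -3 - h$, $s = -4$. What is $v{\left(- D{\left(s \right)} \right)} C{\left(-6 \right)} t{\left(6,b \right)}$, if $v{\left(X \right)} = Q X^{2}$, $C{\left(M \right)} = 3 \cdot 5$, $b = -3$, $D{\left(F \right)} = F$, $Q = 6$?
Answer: $-12960$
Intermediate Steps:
$C{\left(M \right)} = 15$
$v{\left(X \right)} = 6 X^{2}$
$v{\left(- D{\left(s \right)} \right)} C{\left(-6 \right)} t{\left(6,b \right)} = 6 \left(\left(-1\right) \left(-4\right)\right)^{2} \cdot 15 \left(-3 - 6\right) = 6 \cdot 4^{2} \cdot 15 \left(-3 - 6\right) = 6 \cdot 16 \cdot 15 \left(-9\right) = 96 \cdot 15 \left(-9\right) = 1440 \left(-9\right) = -12960$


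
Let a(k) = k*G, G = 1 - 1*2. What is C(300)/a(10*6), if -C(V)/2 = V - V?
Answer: 0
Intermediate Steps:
C(V) = 0 (C(V) = -2*(V - V) = -2*0 = 0)
G = -1 (G = 1 - 2 = -1)
a(k) = -k (a(k) = k*(-1) = -k)
C(300)/a(10*6) = 0/((-10*6)) = 0/((-1*60)) = 0/(-60) = 0*(-1/60) = 0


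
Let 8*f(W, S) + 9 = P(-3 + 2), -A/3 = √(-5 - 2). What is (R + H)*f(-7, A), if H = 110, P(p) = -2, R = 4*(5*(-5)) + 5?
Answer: -165/8 ≈ -20.625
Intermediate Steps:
R = -95 (R = 4*(-25) + 5 = -100 + 5 = -95)
A = -3*I*√7 (A = -3*√(-5 - 2) = -3*I*√7 ≈ -7.9373*I)
f(W, S) = -11/8 (f(W, S) = -9/8 + (⅛)*(-2) = -9/8 - ¼ = -11/8)
(R + H)*f(-7, A) = (-95 + 110)*(-11/8) = 15*(-11/8) = -165/8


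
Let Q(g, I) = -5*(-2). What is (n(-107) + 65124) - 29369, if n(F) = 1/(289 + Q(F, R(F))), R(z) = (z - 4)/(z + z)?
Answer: 10690746/299 ≈ 35755.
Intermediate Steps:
R(z) = (-4 + z)/(2*z) (R(z) = (-4 + z)/((2*z)) = (-4 + z)*(1/(2*z)) = (-4 + z)/(2*z))
Q(g, I) = 10
n(F) = 1/299 (n(F) = 1/(289 + 10) = 1/299)
(n(-107) + 65124) - 29369 = (1/299 + 65124) - 29369 = 19472077/299 - 29369 = 10690746/299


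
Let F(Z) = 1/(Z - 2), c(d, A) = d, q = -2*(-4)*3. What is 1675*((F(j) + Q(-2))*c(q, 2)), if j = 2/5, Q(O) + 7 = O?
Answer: -386925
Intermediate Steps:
Q(O) = -7 + O
q = 24 (q = 8*3 = 24)
j = ⅖ (j = 2*(⅕) = ⅖ ≈ 0.40000)
F(Z) = 1/(-2 + Z)
1675*((F(j) + Q(-2))*c(q, 2)) = 1675*((1/(-2 + ⅖) + (-7 - 2))*24) = 1675*((1/(-8/5) - 9)*24) = 1675*((-5/8 - 9)*24) = 1675*(-77/8*24) = 1675*(-231) = -386925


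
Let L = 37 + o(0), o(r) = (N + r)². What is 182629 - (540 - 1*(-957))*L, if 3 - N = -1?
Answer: 103288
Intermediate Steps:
N = 4 (N = 3 - 1*(-1) = 3 + 1 = 4)
o(r) = (4 + r)²
L = 53 (L = 37 + (4 + 0)² = 37 + 4² = 37 + 16 = 53)
182629 - (540 - 1*(-957))*L = 182629 - (540 - 1*(-957))*53 = 182629 - (540 + 957)*53 = 182629 - 1497*53 = 182629 - 1*79341 = 182629 - 79341 = 103288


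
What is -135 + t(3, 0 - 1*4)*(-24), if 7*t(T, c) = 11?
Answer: -1209/7 ≈ -172.71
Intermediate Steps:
t(T, c) = 11/7 (t(T, c) = (1/7)*11 = 11/7)
-135 + t(3, 0 - 1*4)*(-24) = -135 + (11/7)*(-24) = -135 - 264/7 = -1209/7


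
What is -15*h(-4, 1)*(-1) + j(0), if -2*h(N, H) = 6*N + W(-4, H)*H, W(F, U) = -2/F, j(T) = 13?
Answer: 757/4 ≈ 189.25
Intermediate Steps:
h(N, H) = -3*N - H/4 (h(N, H) = -(6*N + (-2/(-4))*H)/2 = -(6*N + (-2*(-1/4))*H)/2 = -(6*N + H/2)/2 = -(H/2 + 6*N)/2 = -3*N - H/4)
-15*h(-4, 1)*(-1) + j(0) = -15*(-3*(-4) - 1/4*1)*(-1) + 13 = -15*(12 - 1/4)*(-1) + 13 = -705*(-1)/4 + 13 = -15*(-47/4) + 13 = 705/4 + 13 = 757/4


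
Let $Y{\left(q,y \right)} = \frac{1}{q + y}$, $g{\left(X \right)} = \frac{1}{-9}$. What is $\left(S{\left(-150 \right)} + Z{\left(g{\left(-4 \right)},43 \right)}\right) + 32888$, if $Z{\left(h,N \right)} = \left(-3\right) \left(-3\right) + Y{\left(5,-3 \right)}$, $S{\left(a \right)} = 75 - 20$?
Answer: $\frac{65905}{2} \approx 32953.0$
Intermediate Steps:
$g{\left(X \right)} = - \frac{1}{9}$
$S{\left(a \right)} = 55$ ($S{\left(a \right)} = 75 - 20 = 55$)
$Z{\left(h,N \right)} = \frac{19}{2}$ ($Z{\left(h,N \right)} = \left(-3\right) \left(-3\right) + \frac{1}{5 - 3} = 9 + \frac{1}{2} = \frac{19}{2}$)
$\left(S{\left(-150 \right)} + Z{\left(g{\left(-4 \right)},43 \right)}\right) + 32888 = \left(55 + \frac{19}{2}\right) + 32888 = \frac{129}{2} + 32888 = \frac{65905}{2}$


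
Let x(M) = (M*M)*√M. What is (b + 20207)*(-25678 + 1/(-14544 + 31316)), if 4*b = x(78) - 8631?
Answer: -31093184148755/67088 - 655051222215*√78/16772 ≈ -8.0840e+8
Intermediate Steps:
x(M) = M^(5/2) (x(M) = M²*√M = M^(5/2))
b = -8631/4 + 1521*√78 (b = (78^(5/2) - 8631)/4 = (6084*√78 - 8631)/4 = (-8631 + 6084*√78)/4 = -8631/4 + 1521*√78 ≈ 11275.)
(b + 20207)*(-25678 + 1/(-14544 + 31316)) = ((-8631/4 + 1521*√78) + 20207)*(-25678 + 1/(-14544 + 31316)) = (72197/4 + 1521*√78)*(-25678 + 1/16772) = (72197/4 + 1521*√78)*(-430671415/16772) = -31093184148755/67088 - 655051222215*√78/16772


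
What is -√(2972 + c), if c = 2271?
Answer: -7*√107 ≈ -72.409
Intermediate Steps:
-√(2972 + c) = -√(2972 + 2271) = -√5243 = -7*√107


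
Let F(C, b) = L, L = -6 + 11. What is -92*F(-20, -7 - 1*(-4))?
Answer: -460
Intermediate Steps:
L = 5
F(C, b) = 5
-92*F(-20, -7 - 1*(-4)) = -92*5 = -460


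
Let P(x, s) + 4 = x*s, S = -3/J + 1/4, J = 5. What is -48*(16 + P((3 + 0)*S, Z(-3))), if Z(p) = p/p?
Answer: -2628/5 ≈ -525.60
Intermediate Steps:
S = -7/20 (S = -3/5 + 1/4 = -3*⅕ + 1*(¼) = -⅗ + ¼ = -7/20 ≈ -0.35000)
Z(p) = 1
P(x, s) = -4 + s*x (P(x, s) = -4 + x*s = -4 + s*x)
-48*(16 + P((3 + 0)*S, Z(-3))) = -48*(16 + (-4 + 1*((3 + 0)*(-7/20)))) = -48*(16 + (-4 + 1*(3*(-7/20)))) = -48*(16 + (-4 + 1*(-21/20))) = -48*(16 + (-4 - 21/20)) = -48*(16 - 101/20) = -48*219/20 = -2628/5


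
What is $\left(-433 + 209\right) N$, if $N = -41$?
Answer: $9184$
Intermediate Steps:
$\left(-433 + 209\right) N = \left(-433 + 209\right) \left(-41\right) = \left(-224\right) \left(-41\right) = 9184$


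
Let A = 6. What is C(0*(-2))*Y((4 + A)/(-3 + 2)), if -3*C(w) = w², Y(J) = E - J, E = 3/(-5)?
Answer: 0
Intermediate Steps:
E = -⅗ (E = 3*(-⅕) = -⅗ ≈ -0.60000)
Y(J) = -⅗ - J
C(w) = -w²/3
C(0*(-2))*Y((4 + A)/(-3 + 2)) = (-(0*(-2))²/3)*(-⅗ - (4 + 6)/(-3 + 2)) = (-⅓*0²)*(-⅗ - 10/(-1)) = (-⅓*0)*(-⅗ - 10*(-1)) = 0*(-⅗ - 1*(-10)) = 0*(-⅗ + 10) = 0*(47/5) = 0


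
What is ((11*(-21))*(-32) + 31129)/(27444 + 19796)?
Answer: 38521/47240 ≈ 0.81543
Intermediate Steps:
((11*(-21))*(-32) + 31129)/(27444 + 19796) = (-231*(-32) + 31129)/47240 = (7392 + 31129)*(1/47240) = 38521*(1/47240) = 38521/47240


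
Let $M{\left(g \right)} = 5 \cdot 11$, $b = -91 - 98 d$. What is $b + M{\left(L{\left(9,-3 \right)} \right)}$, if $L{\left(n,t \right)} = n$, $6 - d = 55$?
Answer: $4766$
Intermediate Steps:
$d = -49$ ($d = 6 - 55 = -49$)
$b = 4711$ ($b = -91 - -4802 = -91 + 4802 = 4711$)
$M{\left(g \right)} = 55$
$b + M{\left(L{\left(9,-3 \right)} \right)} = 4711 + 55 = 4766$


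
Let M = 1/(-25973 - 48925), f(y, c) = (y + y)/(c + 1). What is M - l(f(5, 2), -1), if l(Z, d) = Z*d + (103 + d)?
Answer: -7389937/74898 ≈ -98.667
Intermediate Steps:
f(y, c) = 2*y/(1 + c) (f(y, c) = (2*y)/(1 + c) = 2*y/(1 + c))
l(Z, d) = 103 + d + Z*d
M = -1/74898 (M = 1/(-74898) = -1/74898 ≈ -1.3351e-5)
M - l(f(5, 2), -1) = -1/74898 - (103 - 1 + (2*5/(1 + 2))*(-1)) = -1/74898 - (103 - 1 + (2*5/3)*(-1)) = -1/74898 - (103 - 1 + (2*5*(⅓))*(-1)) = -1/74898 - (103 - 1 + (10/3)*(-1)) = -1/74898 - (103 - 1 - 10/3) = -1/74898 - 1*296/3 = -1/74898 - 296/3 = -7389937/74898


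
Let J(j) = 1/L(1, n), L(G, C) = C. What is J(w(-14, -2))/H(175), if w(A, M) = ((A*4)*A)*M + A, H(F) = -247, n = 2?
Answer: -1/494 ≈ -0.0020243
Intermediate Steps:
w(A, M) = A + 4*M*A² (w(A, M) = ((4*A)*A)*M + A = (4*A²)*M + A = 4*M*A² + A = A + 4*M*A²)
J(j) = ½ (J(j) = 1/2 = ½)
J(w(-14, -2))/H(175) = (½)/(-247) = (½)*(-1/247) = -1/494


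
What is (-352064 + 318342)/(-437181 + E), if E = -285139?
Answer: 16861/361160 ≈ 0.046686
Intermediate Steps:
(-352064 + 318342)/(-437181 + E) = (-352064 + 318342)/(-437181 - 285139) = -33722/(-722320) = -33722*(-1/722320) = 16861/361160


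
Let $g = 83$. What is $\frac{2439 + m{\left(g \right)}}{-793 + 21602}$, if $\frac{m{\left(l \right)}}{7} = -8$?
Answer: $\frac{2383}{20809} \approx 0.11452$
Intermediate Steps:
$m{\left(l \right)} = -56$ ($m{\left(l \right)} = 7 \left(-8\right) = -56$)
$\frac{2439 + m{\left(g \right)}}{-793 + 21602} = \frac{2439 - 56}{-793 + 21602} = \frac{2383}{20809}$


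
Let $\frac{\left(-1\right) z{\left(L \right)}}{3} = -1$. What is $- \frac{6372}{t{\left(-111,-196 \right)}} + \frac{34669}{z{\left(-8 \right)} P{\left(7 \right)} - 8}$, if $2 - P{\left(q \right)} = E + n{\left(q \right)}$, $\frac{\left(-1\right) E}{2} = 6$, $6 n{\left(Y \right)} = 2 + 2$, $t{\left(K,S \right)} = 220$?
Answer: $\frac{1855819}{1760} \approx 1054.4$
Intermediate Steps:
$n{\left(Y \right)} = \frac{2}{3}$ ($n{\left(Y \right)} = \frac{2 + 2}{6} = \frac{1}{6} \cdot 4 = \frac{2}{3}$)
$z{\left(L \right)} = 3$ ($z{\left(L \right)} = \left(-3\right) \left(-1\right) = 3$)
$E = -12$ ($E = \left(-2\right) 6 = -12$)
$P{\left(q \right)} = \frac{40}{3}$ ($P{\left(q \right)} = 2 - \left(-12 + \frac{2}{3}\right) = 2 - - \frac{34}{3} = 2 + \frac{34}{3} = \frac{40}{3}$)
$- \frac{6372}{t{\left(-111,-196 \right)}} + \frac{34669}{z{\left(-8 \right)} P{\left(7 \right)} - 8} = - \frac{6372}{220} + \frac{34669}{3 \cdot \frac{40}{3} - 8} = \left(-6372\right) \frac{1}{220} + \frac{34669}{40 - 8} = - \frac{1593}{55} + \frac{34669}{32} = \frac{1855819}{1760}$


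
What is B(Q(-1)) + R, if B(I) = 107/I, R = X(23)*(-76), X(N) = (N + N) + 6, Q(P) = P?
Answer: -4059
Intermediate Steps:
X(N) = 6 + 2*N (X(N) = 2*N + 6 = 6 + 2*N)
R = -3952 (R = (6 + 2*23)*(-76) = (6 + 46)*(-76) = 52*(-76) = -3952)
B(Q(-1)) + R = 107/(-1) - 3952 = 107*(-1) - 3952 = -107 - 3952 = -4059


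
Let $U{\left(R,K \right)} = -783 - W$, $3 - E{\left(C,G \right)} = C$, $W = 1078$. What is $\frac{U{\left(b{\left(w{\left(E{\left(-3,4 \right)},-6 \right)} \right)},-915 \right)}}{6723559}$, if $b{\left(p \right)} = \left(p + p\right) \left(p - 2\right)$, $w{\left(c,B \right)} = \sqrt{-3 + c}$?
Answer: $- \frac{1861}{6723559} \approx -0.00027679$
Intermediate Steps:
$E{\left(C,G \right)} = 3 - C$
$b{\left(p \right)} = 2 p \left(-2 + p\right)$
$U{\left(R,K \right)} = -1861$ ($U{\left(R,K \right)} = -783 - 1078 = -1861$)
$\frac{U{\left(b{\left(w{\left(E{\left(-3,4 \right)},-6 \right)} \right)},-915 \right)}}{6723559} = - \frac{1861}{6723559}$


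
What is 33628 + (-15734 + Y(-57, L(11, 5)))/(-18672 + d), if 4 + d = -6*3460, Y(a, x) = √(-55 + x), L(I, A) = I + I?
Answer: 663084771/19718 - I*√33/39436 ≈ 33628.0 - 0.00014567*I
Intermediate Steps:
L(I, A) = 2*I
d = -20764 (d = -4 - 6*3460 = -4 - 20760 = -20764)
33628 + (-15734 + Y(-57, L(11, 5)))/(-18672 + d) = 33628 + (-15734 + √(-55 + 2*11))/(-18672 - 20764) = 33628 + (-15734 + √(-55 + 22))/(-39436) = 33628 + (-15734 + √(-33))*(-1/39436) = 33628 + (-15734 + I*√33)*(-1/39436) = 33628 + (7867/19718 - I*√33/39436) = 663084771/19718 - I*√33/39436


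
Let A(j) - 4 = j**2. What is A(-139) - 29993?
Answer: -10668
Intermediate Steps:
A(j) = 4 + j**2
A(-139) - 29993 = (4 + (-139)**2) - 29993 = (4 + 19321) - 29993 = 19325 - 29993 = -10668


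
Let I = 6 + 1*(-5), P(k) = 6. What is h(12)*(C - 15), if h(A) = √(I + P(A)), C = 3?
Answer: -12*√7 ≈ -31.749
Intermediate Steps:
I = 1 (I = 6 - 5 = 1)
h(A) = √7 (h(A) = √(1 + 6) = √7)
h(12)*(C - 15) = √7*(3 - 15) = √7*(-12) = -12*√7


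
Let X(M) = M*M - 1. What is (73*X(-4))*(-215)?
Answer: -235425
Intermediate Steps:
X(M) = -1 + M**2 (X(M) = M**2 - 1 = -1 + M**2)
(73*X(-4))*(-215) = (73*(-1 + (-4)**2))*(-215) = (73*(-1 + 16))*(-215) = (73*15)*(-215) = 1095*(-215) = -235425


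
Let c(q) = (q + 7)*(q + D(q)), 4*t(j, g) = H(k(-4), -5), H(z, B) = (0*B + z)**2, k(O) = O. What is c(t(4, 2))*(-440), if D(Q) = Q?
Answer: -38720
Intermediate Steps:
H(z, B) = z**2 (H(z, B) = (0 + z)**2 = z**2)
t(j, g) = 4 (t(j, g) = (1/4)*(-4)**2 = (1/4)*16 = 4)
c(q) = 2*q*(7 + q) (c(q) = (q + 7)*(q + q) = (7 + q)*(2*q) = 2*q*(7 + q))
c(t(4, 2))*(-440) = (2*4*(7 + 4))*(-440) = (2*4*11)*(-440) = 88*(-440) = -38720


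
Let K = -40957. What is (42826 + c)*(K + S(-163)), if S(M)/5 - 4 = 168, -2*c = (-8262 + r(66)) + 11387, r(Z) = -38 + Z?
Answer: -3307962403/2 ≈ -1.6540e+9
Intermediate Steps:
c = -3153/2 (c = -((-8262 + (-38 + 66)) + 11387)/2 = -((-8262 + 28) + 11387)/2 = -(-8234 + 11387)/2 = -1/2*3153 = -3153/2 ≈ -1576.5)
S(M) = 860 (S(M) = 20 + 5*168 = 20 + 840 = 860)
(42826 + c)*(K + S(-163)) = (42826 - 3153/2)*(-40957 + 860) = (82499/2)*(-40097) = -3307962403/2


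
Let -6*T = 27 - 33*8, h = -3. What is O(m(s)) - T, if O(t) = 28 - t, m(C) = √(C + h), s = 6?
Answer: -23/2 - √3 ≈ -13.232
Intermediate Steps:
m(C) = √(-3 + C) (m(C) = √(C - 3) = √(-3 + C))
T = 79/2 (T = -(27 - 33*8)/6 = -(27 - 264)/6 = -⅙*(-237) = 79/2 ≈ 39.500)
O(m(s)) - T = (28 - √(-3 + 6)) - 1*79/2 = (28 - √3) - 79/2 = -23/2 - √3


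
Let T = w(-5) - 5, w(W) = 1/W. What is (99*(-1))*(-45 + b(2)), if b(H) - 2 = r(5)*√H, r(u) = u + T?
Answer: 4257 + 99*√2/5 ≈ 4285.0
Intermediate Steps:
T = -26/5 (T = 1/(-5) - 5 = -⅕ - 5 = -26/5 ≈ -5.2000)
r(u) = -26/5 + u (r(u) = u - 26/5 = -26/5 + u)
b(H) = 2 - √H/5 (b(H) = 2 + (-26/5 + 5)*√H = 2 - √H/5)
(99*(-1))*(-45 + b(2)) = (99*(-1))*(-45 + (2 - √2/5)) = -99*(-43 - √2/5) = 4257 + 99*√2/5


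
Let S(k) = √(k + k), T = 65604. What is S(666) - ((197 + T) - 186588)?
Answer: 120787 + 6*√37 ≈ 1.2082e+5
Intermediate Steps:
S(k) = √2*√k (S(k) = √(2*k) = √2*√k)
S(666) - ((197 + T) - 186588) = √2*√666 - ((197 + 65604) - 186588) = √2*(3*√74) - (65801 - 186588) = 6*√37 - 1*(-120787) = 6*√37 + 120787 = 120787 + 6*√37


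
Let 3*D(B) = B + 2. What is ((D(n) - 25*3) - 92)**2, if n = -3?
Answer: 252004/9 ≈ 28000.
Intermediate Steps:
D(B) = 2/3 + B/3 (D(B) = (B + 2)/3 = (2 + B)/3 = 2/3 + B/3)
((D(n) - 25*3) - 92)**2 = (((2/3 + (1/3)*(-3)) - 25*3) - 92)**2 = (((2/3 - 1) - 5*15) - 92)**2 = ((-1/3 - 75) - 92)**2 = (-226/3 - 92)**2 = (-502/3)**2 = 252004/9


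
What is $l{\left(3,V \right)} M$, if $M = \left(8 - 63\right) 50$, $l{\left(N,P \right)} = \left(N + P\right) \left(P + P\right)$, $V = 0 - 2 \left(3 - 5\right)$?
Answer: $-154000$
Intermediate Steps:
$V = 4$ ($V = 0 - 2 \left(3 - 5\right) = 0 - -4 = 0 + 4 = 4$)
$l{\left(N,P \right)} = 2 P \left(N + P\right)$ ($l{\left(N,P \right)} = \left(N + P\right) 2 P = 2 P \left(N + P\right)$)
$M = -2750$ ($M = \left(-55\right) 50 = -2750$)
$l{\left(3,V \right)} M = 2 \cdot 4 \left(3 + 4\right) \left(-2750\right) = 2 \cdot 4 \cdot 7 \left(-2750\right) = 56 \left(-2750\right) = -154000$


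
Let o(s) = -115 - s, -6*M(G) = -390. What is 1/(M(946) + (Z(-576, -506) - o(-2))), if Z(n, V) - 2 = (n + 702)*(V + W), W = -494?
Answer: -1/125820 ≈ -7.9479e-6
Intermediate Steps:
Z(n, V) = 2 + (-494 + V)*(702 + n) (Z(n, V) = 2 + (n + 702)*(V - 494) = 2 + (702 + n)*(-494 + V) = 2 + (-494 + V)*(702 + n))
M(G) = 65 (M(G) = -⅙*(-390) = 65)
1/(M(946) + (Z(-576, -506) - o(-2))) = 1/(65 + ((-346786 - 494*(-576) + 702*(-506) - 506*(-576)) - (-115 - 1*(-2)))) = 1/(65 + ((-346786 + 284544 - 355212 + 291456) - (-115 + 2))) = 1/(65 + (-125998 - 1*(-113))) = 1/(65 + (-125998 + 113)) = 1/(65 - 125885) = 1/(-125820) = -1/125820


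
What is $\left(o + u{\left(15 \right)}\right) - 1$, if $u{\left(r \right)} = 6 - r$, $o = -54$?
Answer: $-64$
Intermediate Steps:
$\left(o + u{\left(15 \right)}\right) - 1 = \left(-54 + \left(6 - 15\right)\right) - 1 = \left(-54 - 9\right) - 1 = -63 - 1 = -64$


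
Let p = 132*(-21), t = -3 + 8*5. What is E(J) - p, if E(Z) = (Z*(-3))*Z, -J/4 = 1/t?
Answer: 3794820/1369 ≈ 2772.0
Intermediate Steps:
t = 37 (t = -3 + 40 = 37)
J = -4/37 ≈ -0.10811
E(Z) = -3*Z² (E(Z) = (-3*Z)*Z = -3*Z²)
p = -2772
E(J) - p = -3*(-4/37)² - 1*(-2772) = -3*16/1369 + 2772 = -48/1369 + 2772 = 3794820/1369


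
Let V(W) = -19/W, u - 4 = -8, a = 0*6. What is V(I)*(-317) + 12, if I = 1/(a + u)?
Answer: -24080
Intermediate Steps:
a = 0
u = -4 (u = 4 - 8 = -4)
I = -¼ (I = 1/(0 - 4) = 1/(-4) = -¼ ≈ -0.25000)
V(I)*(-317) + 12 = -19/(-¼)*(-317) + 12 = -19*(-4)*(-317) + 12 = 76*(-317) + 12 = -24092 + 12 = -24080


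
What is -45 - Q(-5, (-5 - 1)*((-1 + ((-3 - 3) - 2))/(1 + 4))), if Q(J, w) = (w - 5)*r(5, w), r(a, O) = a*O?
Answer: -1791/5 ≈ -358.20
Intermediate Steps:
r(a, O) = O*a
Q(J, w) = 5*w*(-5 + w) (Q(J, w) = (w - 5)*(w*5) = (-5 + w)*(5*w) = 5*w*(-5 + w))
-45 - Q(-5, (-5 - 1)*((-1 + ((-3 - 3) - 2))/(1 + 4))) = -45 - 5*(-5 - 1)*((-1 + ((-3 - 3) - 2))/(1 + 4))*(-5 + (-5 - 1)*((-1 + ((-3 - 3) - 2))/(1 + 4))) = -45 - 5*(-6*(-1 + (-6 - 2))/5)*(-5 - 6*(-1 + (-6 - 2))/5) = -45 - 5*(-6*(-1 - 8)/5)*(-5 - 6*(-1 - 8)/5) = -45 - 5*(-(-54)/5)*(-5 - (-54)/5) = -45 - 5*(-6*(-9/5))*(-5 - 6*(-9/5)) = -45 - 5*54*(-5 + 54/5)/5 = -45 - 5*54*29/(5*5) = -45 - 1*1566/5 = -45 - 1566/5 = -1791/5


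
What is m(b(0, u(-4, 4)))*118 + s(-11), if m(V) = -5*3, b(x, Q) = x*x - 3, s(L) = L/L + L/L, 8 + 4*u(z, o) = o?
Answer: -1768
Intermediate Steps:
u(z, o) = -2 + o/4
s(L) = 2 (s(L) = 1 + 1 = 2)
b(x, Q) = -3 + x² (b(x, Q) = x² - 3 = -3 + x²)
m(V) = -15
m(b(0, u(-4, 4)))*118 + s(-11) = -15*118 + 2 = -1770 + 2 = -1768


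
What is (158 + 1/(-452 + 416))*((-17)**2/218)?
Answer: 1643543/7848 ≈ 209.42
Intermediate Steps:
(158 + 1/(-452 + 416))*((-17)**2/218) = (158 + 1/(-36))*(289*(1/218)) = (158 - 1/36)*(289/218) = (5687/36)*(289/218) = 1643543/7848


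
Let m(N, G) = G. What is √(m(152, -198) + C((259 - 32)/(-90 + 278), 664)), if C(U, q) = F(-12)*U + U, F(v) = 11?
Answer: 5*I*√16215/47 ≈ 13.547*I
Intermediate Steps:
C(U, q) = 12*U (C(U, q) = 11*U + U = 12*U)
√(m(152, -198) + C((259 - 32)/(-90 + 278), 664)) = √(-198 + 12*((259 - 32)/(-90 + 278))) = √(-198 + 12*(227/188)) = √(-198 + 681/47) = √(-8625/47) = 5*I*√16215/47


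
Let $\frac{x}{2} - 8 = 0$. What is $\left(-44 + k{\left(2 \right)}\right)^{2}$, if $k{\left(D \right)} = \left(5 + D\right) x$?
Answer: $4624$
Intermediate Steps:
$x = 16$ ($x = 16 + 2 \cdot 0 = 16 + 0 = 16$)
$k{\left(D \right)} = 80 + 16 D$ ($k{\left(D \right)} = \left(5 + D\right) 16 = 80 + 16 D$)
$\left(-44 + k{\left(2 \right)}\right)^{2} = \left(-44 + \left(80 + 16 \cdot 2\right)\right)^{2} = \left(-44 + \left(80 + 32\right)\right)^{2} = \left(-44 + 112\right)^{2} = 68^{2} = 4624$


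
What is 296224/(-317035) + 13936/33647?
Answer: -5548849168/10667276645 ≈ -0.52017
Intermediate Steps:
296224/(-317035) + 13936/33647 = 296224*(-1/317035) + 13936*(1/33647) = -296224/317035 + 13936/33647 = -5548849168/10667276645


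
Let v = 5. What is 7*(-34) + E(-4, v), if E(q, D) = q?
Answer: -242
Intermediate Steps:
7*(-34) + E(-4, v) = 7*(-34) - 4 = -238 - 4 = -242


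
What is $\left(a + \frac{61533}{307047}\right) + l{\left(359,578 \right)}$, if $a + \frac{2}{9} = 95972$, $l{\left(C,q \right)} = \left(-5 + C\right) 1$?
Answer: $\frac{88729807867}{921141} \approx 96326.0$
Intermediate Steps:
$l{\left(C,q \right)} = -5 + C$
$a = \frac{863746}{9}$ ($a = - \frac{2}{9} + 95972 = \frac{863746}{9} \approx 95972.0$)
$\left(a + \frac{61533}{307047}\right) + l{\left(359,578 \right)} = \left(\frac{863746}{9} + \frac{61533}{307047}\right) + \left(-5 + 359\right) = \left(\frac{863746}{9} + 61533 \cdot \frac{1}{307047}\right) + 354 = \left(\frac{863746}{9} + \frac{20511}{102349}\right) + 354 = \frac{88403723953}{921141} + 354 = \frac{88729807867}{921141}$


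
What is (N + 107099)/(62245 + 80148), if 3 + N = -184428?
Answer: -77332/142393 ≈ -0.54309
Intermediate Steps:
N = -184431 (N = -3 - 184428 = -184431)
(N + 107099)/(62245 + 80148) = (-184431 + 107099)/(62245 + 80148) = -77332/142393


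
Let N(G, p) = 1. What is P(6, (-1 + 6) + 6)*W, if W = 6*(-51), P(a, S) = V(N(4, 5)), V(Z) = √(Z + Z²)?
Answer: -306*√2 ≈ -432.75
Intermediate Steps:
P(a, S) = √2 (P(a, S) = √(1*(1 + 1)) = √(1*2) = √2)
W = -306
P(6, (-1 + 6) + 6)*W = √2*(-306) = -306*√2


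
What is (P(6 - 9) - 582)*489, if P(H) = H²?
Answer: -280197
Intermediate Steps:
(P(6 - 9) - 582)*489 = ((6 - 9)² - 582)*489 = ((-3)² - 582)*489 = (9 - 582)*489 = -573*489 = -280197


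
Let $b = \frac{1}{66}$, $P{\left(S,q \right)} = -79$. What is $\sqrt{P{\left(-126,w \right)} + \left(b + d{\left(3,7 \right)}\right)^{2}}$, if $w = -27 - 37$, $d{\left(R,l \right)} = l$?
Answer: $\frac{i \sqrt{129755}}{66} \approx 5.4578 i$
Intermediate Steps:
$w = -64$
$b = \frac{1}{66} \approx 0.015152$
$\sqrt{P{\left(-126,w \right)} + \left(b + d{\left(3,7 \right)}\right)^{2}} = \sqrt{-79 + \left(\frac{1}{66} + 7\right)^{2}} = \sqrt{-79 + \left(\frac{463}{66}\right)^{2}} = \sqrt{-79 + \frac{214369}{4356}} = \sqrt{- \frac{129755}{4356}} = \frac{i \sqrt{129755}}{66}$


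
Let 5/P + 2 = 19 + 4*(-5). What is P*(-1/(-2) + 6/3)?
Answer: -25/6 ≈ -4.1667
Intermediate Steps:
P = -5/3 (P = 5/(-2 + (19 + 4*(-5))) = 5/(-2 + (19 - 20)) = 5/(-2 - 1) = 5/(-3) = 5*(-⅓) = -5/3 ≈ -1.6667)
P*(-1/(-2) + 6/3) = -5*(-1/(-2) + 6/3)/3 = -5*(-1*(-½) + 6*(⅓))/3 = -5*(½ + 2)/3 = -5/3*5/2 = -25/6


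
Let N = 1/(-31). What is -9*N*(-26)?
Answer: -234/31 ≈ -7.5484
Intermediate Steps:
N = -1/31 ≈ -0.032258
-9*N*(-26) = -9*(-1/31)*(-26) = (9/31)*(-26) = -234/31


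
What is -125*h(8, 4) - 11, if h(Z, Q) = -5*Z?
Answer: 4989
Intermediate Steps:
-125*h(8, 4) - 11 = -(-625)*8 - 11 = -125*(-40) - 11 = 5000 - 11 = 4989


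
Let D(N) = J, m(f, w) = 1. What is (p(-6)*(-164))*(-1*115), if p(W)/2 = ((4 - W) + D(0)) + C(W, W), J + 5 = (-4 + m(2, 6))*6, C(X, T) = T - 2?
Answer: -792120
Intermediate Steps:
C(X, T) = -2 + T
J = -23 (J = -5 + (-4 + 1)*6 = -5 - 3*6 = -5 - 18 = -23)
D(N) = -23
p(W) = -42 (p(W) = 2*(((4 - W) - 23) + (-2 + W)) = 2*((-19 - W) + (-2 + W)) = 2*(-21) = -42)
(p(-6)*(-164))*(-1*115) = (-42*(-164))*(-1*115) = 6888*(-115) = -792120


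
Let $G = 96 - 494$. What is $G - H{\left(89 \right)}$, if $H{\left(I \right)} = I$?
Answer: $-487$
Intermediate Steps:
$G = -398$ ($G = 96 - 494 = -398$)
$G - H{\left(89 \right)} = -398 - 89 = -487$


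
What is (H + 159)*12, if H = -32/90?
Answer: 28556/15 ≈ 1903.7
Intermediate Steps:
H = -16/45 (H = -32*1/90 = -16/45 ≈ -0.35556)
(H + 159)*12 = (-16/45 + 159)*12 = (7139/45)*12 = 28556/15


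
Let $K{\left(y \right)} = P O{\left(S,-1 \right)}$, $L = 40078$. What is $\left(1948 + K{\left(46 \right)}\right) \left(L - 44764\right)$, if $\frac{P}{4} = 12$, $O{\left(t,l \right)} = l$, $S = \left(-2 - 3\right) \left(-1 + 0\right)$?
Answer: $-8903400$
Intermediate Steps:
$S = 5$ ($S = \left(-5\right) \left(-1\right) = 5$)
$P = 48$ ($P = 4 \cdot 12 = 48$)
$K{\left(y \right)} = -48$ ($K{\left(y \right)} = 48 \left(-1\right) = -48$)
$\left(1948 + K{\left(46 \right)}\right) \left(L - 44764\right) = \left(1948 - 48\right) \left(40078 - 44764\right) = 1900 \left(-4686\right) = -8903400$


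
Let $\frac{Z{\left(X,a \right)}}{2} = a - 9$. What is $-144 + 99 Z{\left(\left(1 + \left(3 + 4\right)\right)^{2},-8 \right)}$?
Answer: $-3510$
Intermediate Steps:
$Z{\left(X,a \right)} = -18 + 2 a$ ($Z{\left(X,a \right)} = 2 \left(a - 9\right) = 2 \left(-9 + a\right) = -18 + 2 a$)
$-144 + 99 Z{\left(\left(1 + \left(3 + 4\right)\right)^{2},-8 \right)} = -144 + 99 \left(-18 + 2 \left(-8\right)\right) = -144 + 99 \left(-18 - 16\right) = -144 + 99 \left(-34\right) = -144 - 3366 = -3510$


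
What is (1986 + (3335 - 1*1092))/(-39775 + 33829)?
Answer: -4229/5946 ≈ -0.71123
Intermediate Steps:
(1986 + (3335 - 1*1092))/(-39775 + 33829) = (1986 + (3335 - 1092))/(-5946) = (1986 + 2243)*(-1/5946) = 4229*(-1/5946) = -4229/5946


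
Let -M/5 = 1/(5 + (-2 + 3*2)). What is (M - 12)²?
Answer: 12769/81 ≈ 157.64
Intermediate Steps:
M = -5/9 (M = -5/(5 + (-2 + 3*2)) = -5/(5 + (-2 + 6)) = -5/(5 + 4) = -5/9 ≈ -0.55556)
(M - 12)² = (-5/9 - 12)² = (-113/9)² = 12769/81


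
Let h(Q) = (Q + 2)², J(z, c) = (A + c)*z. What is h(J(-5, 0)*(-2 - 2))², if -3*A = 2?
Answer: 1336336/81 ≈ 16498.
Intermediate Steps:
A = -⅔ (A = -⅓*2 = -⅔ ≈ -0.66667)
J(z, c) = z*(-⅔ + c) (J(z, c) = (-⅔ + c)*z = z*(-⅔ + c))
h(Q) = (2 + Q)²
h(J(-5, 0)*(-2 - 2))² = ((2 + ((⅓)*(-5)*(-2 + 3*0))*(-2 - 2))²)² = ((2 + ((⅓)*(-5)*(-2 + 0))*(-4))²)² = ((2 + ((⅓)*(-5)*(-2))*(-4))²)² = ((2 + (10/3)*(-4))²)² = ((2 - 40/3)²)² = ((-34/3)²)² = (1156/9)² = 1336336/81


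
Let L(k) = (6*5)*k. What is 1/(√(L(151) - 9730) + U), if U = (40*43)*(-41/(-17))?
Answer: 29971/124364330 - 289*I*√13/248728660 ≈ 0.00024099 - 4.1893e-6*I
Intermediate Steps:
L(k) = 30*k
U = 70520/17 (U = 1720*(-41*(-1/17)) = 1720*(41/17) = 70520/17 ≈ 4148.2)
1/(√(L(151) - 9730) + U) = 1/(√(30*151 - 9730) + 70520/17) = 1/(√(4530 - 9730) + 70520/17) = 1/(√(-5200) + 70520/17) = 1/(20*I*√13 + 70520/17) = 1/(70520/17 + 20*I*√13)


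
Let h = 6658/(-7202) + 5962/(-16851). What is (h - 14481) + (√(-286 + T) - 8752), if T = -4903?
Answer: -1409866484224/60680451 + I*√5189 ≈ -23234.0 + 72.035*I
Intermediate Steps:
h = -77566141/60680451 (h = 6658*(-1/7202) + 5962*(-1/16851) = -3329/3601 - 5962/16851 = -77566141/60680451 ≈ -1.2783)
(h - 14481) + (√(-286 + T) - 8752) = (-77566141/60680451 - 14481) + (√(-286 - 4903) - 8752) = -878791177072/60680451 + (√(-5189) - 8752) = -878791177072/60680451 + (I*√5189 - 8752) = -878791177072/60680451 + (-8752 + I*√5189) = -1409866484224/60680451 + I*√5189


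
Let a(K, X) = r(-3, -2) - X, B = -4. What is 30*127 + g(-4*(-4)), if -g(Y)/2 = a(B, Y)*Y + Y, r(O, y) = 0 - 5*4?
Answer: 4930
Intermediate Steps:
r(O, y) = -20 (r(O, y) = 0 - 20 = -20)
a(K, X) = -20 - X
g(Y) = -2*Y - 2*Y*(-20 - Y) (g(Y) = -2*((-20 - Y)*Y + Y) = -2*(Y*(-20 - Y) + Y) = -2*(Y + Y*(-20 - Y)) = -2*Y - 2*Y*(-20 - Y))
30*127 + g(-4*(-4)) = 30*127 + 2*(-4*(-4))*(19 - 4*(-4)) = 3810 + 2*16*(19 + 16) = 3810 + 2*16*35 = 3810 + 1120 = 4930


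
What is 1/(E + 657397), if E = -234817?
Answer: 1/422580 ≈ 2.3664e-6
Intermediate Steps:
1/(E + 657397) = 1/(-234817 + 657397) = 1/422580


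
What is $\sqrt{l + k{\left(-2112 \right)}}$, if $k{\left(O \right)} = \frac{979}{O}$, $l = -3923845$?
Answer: $\frac{i \sqrt{2260134987}}{24} \approx 1980.9 i$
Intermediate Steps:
$\sqrt{l + k{\left(-2112 \right)}} = \sqrt{-3923845 + \frac{979}{-2112}} = \sqrt{-3923845 + 979 \left(- \frac{1}{2112}\right)} = \sqrt{-3923845 - \frac{89}{192}} = \sqrt{- \frac{753378329}{192}} = \frac{i \sqrt{2260134987}}{24}$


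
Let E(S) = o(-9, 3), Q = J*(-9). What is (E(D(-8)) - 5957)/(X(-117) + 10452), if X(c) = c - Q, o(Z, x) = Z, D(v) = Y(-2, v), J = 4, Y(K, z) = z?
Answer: -5966/10371 ≈ -0.57526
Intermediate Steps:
D(v) = v
Q = -36 (Q = 4*(-9) = -36)
X(c) = 36 + c (X(c) = c - 1*(-36) = c + 36 = 36 + c)
E(S) = -9
(E(D(-8)) - 5957)/(X(-117) + 10452) = (-9 - 5957)/((36 - 117) + 10452) = -5966/(-81 + 10452) = -5966/10371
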